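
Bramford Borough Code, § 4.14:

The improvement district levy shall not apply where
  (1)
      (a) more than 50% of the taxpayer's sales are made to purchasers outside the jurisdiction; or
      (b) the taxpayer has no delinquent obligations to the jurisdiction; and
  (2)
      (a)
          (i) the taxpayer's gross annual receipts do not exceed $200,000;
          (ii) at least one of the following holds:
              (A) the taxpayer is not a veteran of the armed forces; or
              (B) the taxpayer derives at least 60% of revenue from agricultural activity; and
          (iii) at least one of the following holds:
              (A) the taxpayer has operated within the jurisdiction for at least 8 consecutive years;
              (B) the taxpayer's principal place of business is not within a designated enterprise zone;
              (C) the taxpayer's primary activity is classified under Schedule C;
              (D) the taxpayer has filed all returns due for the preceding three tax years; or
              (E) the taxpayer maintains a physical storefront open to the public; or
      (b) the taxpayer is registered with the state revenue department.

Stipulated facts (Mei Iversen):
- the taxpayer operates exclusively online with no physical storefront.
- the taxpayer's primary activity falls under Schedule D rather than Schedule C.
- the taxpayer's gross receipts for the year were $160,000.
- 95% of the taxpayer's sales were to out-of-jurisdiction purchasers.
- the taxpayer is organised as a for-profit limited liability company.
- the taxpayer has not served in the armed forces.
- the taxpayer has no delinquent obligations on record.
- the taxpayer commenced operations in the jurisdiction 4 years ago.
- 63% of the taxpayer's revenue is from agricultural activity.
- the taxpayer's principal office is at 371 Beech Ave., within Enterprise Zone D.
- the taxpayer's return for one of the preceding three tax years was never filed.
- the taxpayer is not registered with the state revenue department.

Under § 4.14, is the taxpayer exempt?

No — not exempt.

(a) >50% out-of-jur. sales — met.
(b) no delinquency — satisfied.
(1): T OR T → true.
(i) receipts ≤ $200,000 — holds.
(A) not (veteran) — met.
(B) ≥60% agricultural — satisfied.
So (ii) is satisfied (T OR T).
(A) ≥ 8 yrs in jurisdiction — not satisfied.
(B) not (in enterprise zone) — not met.
(C) Schedule C activity — not satisfied.
(D) returns current — not met.
(E) has storefront — not met.
(iii): F OR F OR F OR F OR F → false.
(a): T AND T AND F → false.
(b) state-registered — fails.
(2): F OR F → false.
Overall = T AND F = false.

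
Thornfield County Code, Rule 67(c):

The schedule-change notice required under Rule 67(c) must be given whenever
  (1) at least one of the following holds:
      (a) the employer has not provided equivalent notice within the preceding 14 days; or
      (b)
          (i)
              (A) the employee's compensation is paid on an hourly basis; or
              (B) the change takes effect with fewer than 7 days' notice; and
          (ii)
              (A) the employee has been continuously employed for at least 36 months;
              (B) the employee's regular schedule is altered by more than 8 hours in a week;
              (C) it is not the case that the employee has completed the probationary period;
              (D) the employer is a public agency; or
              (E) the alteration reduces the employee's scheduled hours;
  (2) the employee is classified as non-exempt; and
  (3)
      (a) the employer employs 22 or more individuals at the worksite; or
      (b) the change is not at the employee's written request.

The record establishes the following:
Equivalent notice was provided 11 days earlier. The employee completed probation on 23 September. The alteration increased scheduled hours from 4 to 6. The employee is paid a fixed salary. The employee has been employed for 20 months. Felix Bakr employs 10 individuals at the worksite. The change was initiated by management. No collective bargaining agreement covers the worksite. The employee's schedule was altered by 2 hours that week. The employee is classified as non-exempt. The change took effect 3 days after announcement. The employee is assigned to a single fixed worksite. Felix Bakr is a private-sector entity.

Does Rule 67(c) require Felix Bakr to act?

No — not required.

(a) no recent notice — not met.
(A) hourly-paid — fails.
(B) < 7 days' notice — holds.
So (i) is satisfied (F OR T).
(A) tenure ≥ 36 mo. — not satisfied.
(B) schedule shift > 8h — fails.
(C) not (past probation) — fails.
(D) public agency — not met.
(E) hours reduced — not met.
(ii) = F OR F OR F OR F OR F = false.
(b): T AND F → false.
So (1) is not satisfied (F OR F).
(2) non-exempt — satisfied.
(a) ≥ 22 at site — not satisfied.
(b) not employee-requested — met.
(3): F OR T → true.
Overall: F AND T AND T → false.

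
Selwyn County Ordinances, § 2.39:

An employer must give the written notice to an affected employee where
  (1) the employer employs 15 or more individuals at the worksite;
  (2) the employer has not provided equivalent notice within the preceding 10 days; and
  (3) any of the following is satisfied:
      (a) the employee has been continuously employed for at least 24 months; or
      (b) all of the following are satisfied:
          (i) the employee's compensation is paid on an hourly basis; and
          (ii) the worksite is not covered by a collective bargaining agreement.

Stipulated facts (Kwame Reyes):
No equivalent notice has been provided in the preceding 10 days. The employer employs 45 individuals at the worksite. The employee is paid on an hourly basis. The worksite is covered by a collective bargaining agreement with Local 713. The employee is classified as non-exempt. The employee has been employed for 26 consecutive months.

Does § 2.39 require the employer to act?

(1) ≥ 15 at site — met.
(2) no recent notice — satisfied.
(a) tenure ≥ 24 mo. — met.
(i) hourly-paid — satisfied.
(ii) no CBA — not met.
(b): T AND F → false.
So (3) is satisfied (T OR F).
Overall: T AND T AND T → true.

Yes — required.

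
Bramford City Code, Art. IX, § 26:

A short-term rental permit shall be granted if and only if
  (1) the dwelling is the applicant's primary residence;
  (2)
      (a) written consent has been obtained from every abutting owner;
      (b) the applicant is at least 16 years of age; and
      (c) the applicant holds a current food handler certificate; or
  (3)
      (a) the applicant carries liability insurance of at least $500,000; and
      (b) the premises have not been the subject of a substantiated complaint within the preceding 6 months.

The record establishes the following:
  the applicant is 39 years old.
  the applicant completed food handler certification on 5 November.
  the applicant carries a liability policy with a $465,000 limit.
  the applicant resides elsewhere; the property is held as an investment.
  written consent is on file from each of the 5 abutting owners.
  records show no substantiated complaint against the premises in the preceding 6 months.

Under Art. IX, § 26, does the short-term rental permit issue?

(1) primary residence — fails.
(a) all abutters consent — holds.
(b) age ≥ 16 — satisfied.
(c) food handler cert. — holds.
So (2) is satisfied (T AND T AND T).
(a) insurance ≥ $500,000 — fails.
(b) no complaint in 6 mo. — holds.
(3) = F AND T = false.
Overall: F OR T OR F → true.

Yes — granted.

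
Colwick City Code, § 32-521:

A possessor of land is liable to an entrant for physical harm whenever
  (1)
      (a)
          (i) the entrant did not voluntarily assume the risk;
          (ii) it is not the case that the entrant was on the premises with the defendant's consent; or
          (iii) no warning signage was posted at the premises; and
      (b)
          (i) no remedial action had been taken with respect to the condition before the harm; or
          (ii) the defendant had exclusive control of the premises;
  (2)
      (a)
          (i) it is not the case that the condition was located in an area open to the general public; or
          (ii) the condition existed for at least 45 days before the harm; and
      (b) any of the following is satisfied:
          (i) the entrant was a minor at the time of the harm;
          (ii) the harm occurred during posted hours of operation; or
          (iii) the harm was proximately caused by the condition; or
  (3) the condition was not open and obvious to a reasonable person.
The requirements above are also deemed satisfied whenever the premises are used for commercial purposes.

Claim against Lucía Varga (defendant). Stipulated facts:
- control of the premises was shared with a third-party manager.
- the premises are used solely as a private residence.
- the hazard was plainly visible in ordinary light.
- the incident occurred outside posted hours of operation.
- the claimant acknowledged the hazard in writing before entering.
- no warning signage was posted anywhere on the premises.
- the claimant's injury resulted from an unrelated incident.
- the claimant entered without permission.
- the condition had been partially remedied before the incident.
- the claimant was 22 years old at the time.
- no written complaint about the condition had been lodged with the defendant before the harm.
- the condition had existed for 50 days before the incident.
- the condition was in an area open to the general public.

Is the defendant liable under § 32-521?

No — not liable.

(i) no assumed risk — fails.
(ii) not (consent to enter) — holds.
(iii) no signage posted — met.
(a) = F OR T OR T = true.
(i) no remedial action — not met.
(ii) exclusive control — fails.
(b): F OR F → false.
So (1) is not satisfied (T AND F).
(i) not (public area) — not satisfied.
(ii) condition ≥45 days old — satisfied.
(a) = F OR T = true.
(i) entrant a minor — not satisfied.
(ii) during posted hours — fails.
(iii) proximate cause — not satisfied.
(b): F OR F OR F → false.
(2): T AND F → false.
(3) not open/obvious — not met.
So Overall is not satisfied (F OR F OR F).
Exception (commercial use) — not satisfied.
Result: main false OR exception false → false.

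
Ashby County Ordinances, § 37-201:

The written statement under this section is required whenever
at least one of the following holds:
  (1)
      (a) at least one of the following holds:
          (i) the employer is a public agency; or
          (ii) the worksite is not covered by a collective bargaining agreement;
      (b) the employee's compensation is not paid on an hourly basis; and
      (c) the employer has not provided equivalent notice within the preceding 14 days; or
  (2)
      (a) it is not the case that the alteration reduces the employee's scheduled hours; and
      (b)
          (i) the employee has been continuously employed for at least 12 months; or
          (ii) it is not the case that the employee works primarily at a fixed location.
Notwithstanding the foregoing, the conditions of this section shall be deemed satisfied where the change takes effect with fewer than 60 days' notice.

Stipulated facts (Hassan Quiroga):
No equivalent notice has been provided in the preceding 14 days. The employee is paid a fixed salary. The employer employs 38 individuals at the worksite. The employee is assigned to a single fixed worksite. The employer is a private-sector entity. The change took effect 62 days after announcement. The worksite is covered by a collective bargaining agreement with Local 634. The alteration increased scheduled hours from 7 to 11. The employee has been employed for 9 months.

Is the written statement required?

No — not required.

(i) public agency — fails.
(ii) no CBA — not satisfied.
(a) = F OR F = false.
(b) not (hourly-paid) — met.
(c) no recent notice — holds.
(1): F AND T AND T → false.
(a) not (hours reduced) — holds.
(i) tenure ≥ 12 mo. — fails.
(ii) not (fixed location) — not met.
So (b) is not satisfied (F OR F).
(2) = T AND F = false.
Overall = F OR F = false.
Exception (< 60 days' notice) — not satisfied.
Result: main false OR exception false → false.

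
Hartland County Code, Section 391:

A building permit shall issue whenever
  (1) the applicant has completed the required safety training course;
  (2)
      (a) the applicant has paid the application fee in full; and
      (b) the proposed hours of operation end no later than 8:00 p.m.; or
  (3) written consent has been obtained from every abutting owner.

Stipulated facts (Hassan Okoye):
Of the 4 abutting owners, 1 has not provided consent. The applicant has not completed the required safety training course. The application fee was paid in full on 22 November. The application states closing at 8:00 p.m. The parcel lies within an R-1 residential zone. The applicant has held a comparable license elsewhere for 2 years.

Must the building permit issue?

(1) safety training — not satisfied.
(a) fee paid — met.
(b) closes by 8 p.m. — holds.
(2): T AND T → true.
(3) all abutters consent — not met.
So Overall is satisfied (F OR T OR F).

Yes — granted.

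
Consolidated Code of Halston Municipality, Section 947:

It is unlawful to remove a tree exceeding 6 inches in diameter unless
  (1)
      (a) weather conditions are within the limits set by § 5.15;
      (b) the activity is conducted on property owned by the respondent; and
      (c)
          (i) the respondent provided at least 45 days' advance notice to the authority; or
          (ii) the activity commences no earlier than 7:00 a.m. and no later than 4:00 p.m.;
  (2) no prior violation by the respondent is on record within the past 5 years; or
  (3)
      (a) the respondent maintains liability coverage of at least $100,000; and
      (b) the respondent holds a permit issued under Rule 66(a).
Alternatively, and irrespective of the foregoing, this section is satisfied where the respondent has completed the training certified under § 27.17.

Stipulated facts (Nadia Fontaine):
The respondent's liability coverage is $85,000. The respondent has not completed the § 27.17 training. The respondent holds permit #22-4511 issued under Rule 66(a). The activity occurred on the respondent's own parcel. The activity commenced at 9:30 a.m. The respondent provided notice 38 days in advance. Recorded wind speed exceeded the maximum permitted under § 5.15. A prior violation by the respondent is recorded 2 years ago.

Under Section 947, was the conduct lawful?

No — unlawful.

(a) weather ok — not satisfied.
(b) own property — satisfied.
(i) ≥45 days' notice — not satisfied.
(ii) start within hours — holds.
So (c) is satisfied (F OR T).
So (1) is not satisfied (F AND T AND T).
(2) no prior violation — not met.
(a) coverage ≥ $100,000 — not satisfied.
(b) holds permit — satisfied.
(3) = F AND T = false.
So Overall is not satisfied (F OR F OR F).
Exception (training certified) — not satisfied.
Result: main false OR exception false → false.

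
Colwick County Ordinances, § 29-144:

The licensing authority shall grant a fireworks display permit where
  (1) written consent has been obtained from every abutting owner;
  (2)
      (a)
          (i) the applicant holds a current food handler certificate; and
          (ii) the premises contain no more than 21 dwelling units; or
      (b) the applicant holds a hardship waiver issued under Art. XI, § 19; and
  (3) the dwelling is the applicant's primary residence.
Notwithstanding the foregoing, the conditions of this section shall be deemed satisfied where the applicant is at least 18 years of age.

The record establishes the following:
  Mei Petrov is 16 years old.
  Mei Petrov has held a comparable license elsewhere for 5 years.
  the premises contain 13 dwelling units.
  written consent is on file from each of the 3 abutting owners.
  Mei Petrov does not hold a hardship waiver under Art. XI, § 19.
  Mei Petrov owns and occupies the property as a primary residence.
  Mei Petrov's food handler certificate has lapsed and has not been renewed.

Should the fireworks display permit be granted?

No — denied.

(1) all abutters consent — met.
(i) food handler cert. — not satisfied.
(ii) ≤ 21 units — satisfied.
(a) = F AND T = false.
(b) hardship waiver — fails.
So (2) is not satisfied (F OR F).
(3) primary residence — satisfied.
Overall = T AND F AND T = false.
Exception (age ≥ 18) — not satisfied.
Result: main false OR exception false → false.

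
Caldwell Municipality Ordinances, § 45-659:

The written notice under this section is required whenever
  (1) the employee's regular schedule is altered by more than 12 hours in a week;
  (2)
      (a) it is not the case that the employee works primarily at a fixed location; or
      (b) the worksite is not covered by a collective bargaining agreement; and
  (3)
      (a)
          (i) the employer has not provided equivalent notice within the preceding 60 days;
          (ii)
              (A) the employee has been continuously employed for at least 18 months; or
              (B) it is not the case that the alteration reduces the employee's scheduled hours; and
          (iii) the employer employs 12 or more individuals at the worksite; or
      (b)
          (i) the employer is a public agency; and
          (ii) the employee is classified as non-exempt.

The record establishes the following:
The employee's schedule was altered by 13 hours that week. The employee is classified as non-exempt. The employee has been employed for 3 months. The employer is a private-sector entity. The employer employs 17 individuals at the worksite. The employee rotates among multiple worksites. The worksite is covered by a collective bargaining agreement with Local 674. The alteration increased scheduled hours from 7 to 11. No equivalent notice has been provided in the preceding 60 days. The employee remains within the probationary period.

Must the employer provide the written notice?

Yes — required.

(1) schedule shift > 12h — holds.
(a) not (fixed location) — holds.
(b) no CBA — not met.
So (2) is satisfied (T OR F).
(i) no recent notice — met.
(A) tenure ≥ 18 mo. — fails.
(B) not (hours reduced) — met.
So (ii) is satisfied (F OR T).
(iii) ≥ 12 at site — met.
(a) = T AND T AND T = true.
(i) public agency — not satisfied.
(ii) non-exempt — met.
(b) = F AND T = false.
(3) = T OR F = true.
Overall = T AND T AND T = true.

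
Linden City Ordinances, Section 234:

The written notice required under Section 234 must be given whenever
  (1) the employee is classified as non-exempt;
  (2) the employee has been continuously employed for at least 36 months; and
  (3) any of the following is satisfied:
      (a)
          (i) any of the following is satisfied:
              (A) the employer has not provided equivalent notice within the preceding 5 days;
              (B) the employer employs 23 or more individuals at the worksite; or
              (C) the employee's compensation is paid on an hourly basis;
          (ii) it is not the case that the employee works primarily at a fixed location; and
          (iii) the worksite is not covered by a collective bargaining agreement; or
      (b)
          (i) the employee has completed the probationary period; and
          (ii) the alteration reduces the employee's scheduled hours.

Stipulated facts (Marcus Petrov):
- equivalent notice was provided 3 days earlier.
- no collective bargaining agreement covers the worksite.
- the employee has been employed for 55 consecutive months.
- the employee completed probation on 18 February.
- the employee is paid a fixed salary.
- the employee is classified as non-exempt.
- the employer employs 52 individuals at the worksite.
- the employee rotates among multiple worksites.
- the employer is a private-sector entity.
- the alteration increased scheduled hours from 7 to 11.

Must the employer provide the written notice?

(1) non-exempt — met.
(2) tenure ≥ 36 mo. — holds.
(A) no recent notice — fails.
(B) ≥ 23 at site — holds.
(C) hourly-paid — not met.
So (i) is satisfied (F OR T OR F).
(ii) not (fixed location) — satisfied.
(iii) no CBA — holds.
(a): T AND T AND T → true.
(i) past probation — satisfied.
(ii) hours reduced — not met.
So (b) is not satisfied (T AND F).
(3): T OR F → true.
So Overall is satisfied (T AND T AND T).

Yes — required.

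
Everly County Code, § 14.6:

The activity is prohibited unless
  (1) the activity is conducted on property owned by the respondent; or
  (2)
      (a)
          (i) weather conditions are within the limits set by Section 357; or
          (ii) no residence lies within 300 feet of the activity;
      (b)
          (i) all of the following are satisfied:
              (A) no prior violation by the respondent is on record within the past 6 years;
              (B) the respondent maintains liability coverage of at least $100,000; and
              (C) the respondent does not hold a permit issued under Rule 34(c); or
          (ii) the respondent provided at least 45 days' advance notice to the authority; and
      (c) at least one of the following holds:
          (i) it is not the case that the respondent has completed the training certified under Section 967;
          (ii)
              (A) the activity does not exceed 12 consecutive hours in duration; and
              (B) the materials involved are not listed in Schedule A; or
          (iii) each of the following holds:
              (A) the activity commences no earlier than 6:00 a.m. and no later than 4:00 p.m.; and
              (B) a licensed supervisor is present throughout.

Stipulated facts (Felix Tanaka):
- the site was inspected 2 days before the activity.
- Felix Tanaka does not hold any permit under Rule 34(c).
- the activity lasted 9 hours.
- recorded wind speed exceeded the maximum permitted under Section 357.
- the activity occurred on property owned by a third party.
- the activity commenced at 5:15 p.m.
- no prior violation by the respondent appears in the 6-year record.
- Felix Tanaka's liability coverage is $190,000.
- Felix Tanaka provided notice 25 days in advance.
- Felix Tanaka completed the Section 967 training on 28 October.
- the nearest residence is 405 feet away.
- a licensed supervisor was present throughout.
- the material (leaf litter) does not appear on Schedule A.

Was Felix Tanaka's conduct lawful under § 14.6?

Yes — lawful.

(1) own property — not satisfied.
(i) weather ok — not met.
(ii) no residence in 300 ft — met.
(a) = F OR T = true.
(A) no prior violation — holds.
(B) coverage ≥ $100,000 — met.
(C) not (holds permit) — met.
So (i) is satisfied (T AND T AND T).
(ii) ≥45 days' notice — not satisfied.
So (b) is satisfied (T OR F).
(i) not (training certified) — not met.
(A) ≤ 12 hrs duration — met.
(B) not (Schedule A material) — satisfied.
(ii) = T AND T = true.
(A) start within hours — fails.
(B) supervisor present — holds.
So (iii) is not satisfied (F AND T).
(c): F OR T OR F → true.
(2): T AND T AND T → true.
Overall: F OR T → true.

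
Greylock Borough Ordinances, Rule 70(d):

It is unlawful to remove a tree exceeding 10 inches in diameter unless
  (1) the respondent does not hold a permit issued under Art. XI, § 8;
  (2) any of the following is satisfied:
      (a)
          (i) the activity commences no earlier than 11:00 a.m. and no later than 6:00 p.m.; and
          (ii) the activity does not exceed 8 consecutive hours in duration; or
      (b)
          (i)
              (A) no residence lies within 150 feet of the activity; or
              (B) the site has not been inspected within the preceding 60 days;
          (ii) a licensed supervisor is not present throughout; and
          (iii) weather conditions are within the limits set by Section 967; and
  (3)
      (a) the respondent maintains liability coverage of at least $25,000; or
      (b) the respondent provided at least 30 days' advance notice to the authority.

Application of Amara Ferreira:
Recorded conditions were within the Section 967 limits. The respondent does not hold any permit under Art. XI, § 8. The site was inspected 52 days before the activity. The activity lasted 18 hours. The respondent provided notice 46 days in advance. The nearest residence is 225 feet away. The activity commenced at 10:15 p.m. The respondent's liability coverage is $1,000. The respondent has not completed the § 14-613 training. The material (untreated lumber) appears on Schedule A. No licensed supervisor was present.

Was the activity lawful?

Yes — lawful.

(1) not (holds permit) — met.
(i) start within hours — not satisfied.
(ii) ≤ 8 hrs duration — fails.
(a) = F AND F = false.
(A) no residence in 150 ft — met.
(B) not (site inspected) — fails.
(i): T OR F → true.
(ii) not (supervisor present) — satisfied.
(iii) weather ok — holds.
(b): T AND T AND T → true.
(2): F OR T → true.
(a) coverage ≥ $25,000 — not satisfied.
(b) ≥30 days' notice — met.
(3) = F OR T = true.
Overall = T AND T AND T = true.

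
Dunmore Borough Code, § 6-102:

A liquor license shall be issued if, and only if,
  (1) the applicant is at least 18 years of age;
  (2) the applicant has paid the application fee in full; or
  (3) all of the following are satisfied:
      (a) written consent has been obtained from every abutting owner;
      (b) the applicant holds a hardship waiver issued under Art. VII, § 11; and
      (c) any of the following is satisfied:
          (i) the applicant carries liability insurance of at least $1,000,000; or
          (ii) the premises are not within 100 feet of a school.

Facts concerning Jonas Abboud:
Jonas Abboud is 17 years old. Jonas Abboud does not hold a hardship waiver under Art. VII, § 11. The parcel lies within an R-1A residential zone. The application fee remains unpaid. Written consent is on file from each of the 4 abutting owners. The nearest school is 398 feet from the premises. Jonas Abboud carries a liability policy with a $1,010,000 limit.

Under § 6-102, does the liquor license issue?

No — denied.

(1) age ≥ 18 — not met.
(2) fee paid — not satisfied.
(a) all abutters consent — holds.
(b) hardship waiver — fails.
(i) insurance ≥ $1,000,000 — met.
(ii) ≥100 ft from school — holds.
(c): T OR T → true.
(3): T AND F AND T → false.
So Overall is not satisfied (F OR F OR F).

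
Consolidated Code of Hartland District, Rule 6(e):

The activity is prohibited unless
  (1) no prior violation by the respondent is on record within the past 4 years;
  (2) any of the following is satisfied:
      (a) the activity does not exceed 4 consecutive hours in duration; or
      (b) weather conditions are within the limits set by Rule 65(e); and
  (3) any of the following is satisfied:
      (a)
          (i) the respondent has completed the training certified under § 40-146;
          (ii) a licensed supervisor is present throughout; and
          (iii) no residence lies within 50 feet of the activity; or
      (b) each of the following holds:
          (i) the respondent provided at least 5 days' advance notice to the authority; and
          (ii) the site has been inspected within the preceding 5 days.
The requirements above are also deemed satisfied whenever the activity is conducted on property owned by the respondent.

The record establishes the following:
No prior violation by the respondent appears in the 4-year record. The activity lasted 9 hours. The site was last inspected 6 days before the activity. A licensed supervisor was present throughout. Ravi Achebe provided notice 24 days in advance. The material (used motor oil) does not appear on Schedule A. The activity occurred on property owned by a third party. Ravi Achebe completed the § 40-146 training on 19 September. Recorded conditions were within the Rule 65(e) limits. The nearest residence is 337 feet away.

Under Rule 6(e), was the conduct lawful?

(1) no prior violation — holds.
(a) ≤ 4 hrs duration — fails.
(b) weather ok — holds.
(2) = F OR T = true.
(i) training certified — satisfied.
(ii) supervisor present — satisfied.
(iii) no residence in 50 ft — satisfied.
(a): T AND T AND T → true.
(i) ≥5 days' notice — satisfied.
(ii) site inspected — not satisfied.
(b) = T AND F = false.
(3) = T OR F = true.
Overall: T AND T AND T → true.
Exception (own property) — not satisfied.
Result: main true OR exception false → true.

Yes — lawful.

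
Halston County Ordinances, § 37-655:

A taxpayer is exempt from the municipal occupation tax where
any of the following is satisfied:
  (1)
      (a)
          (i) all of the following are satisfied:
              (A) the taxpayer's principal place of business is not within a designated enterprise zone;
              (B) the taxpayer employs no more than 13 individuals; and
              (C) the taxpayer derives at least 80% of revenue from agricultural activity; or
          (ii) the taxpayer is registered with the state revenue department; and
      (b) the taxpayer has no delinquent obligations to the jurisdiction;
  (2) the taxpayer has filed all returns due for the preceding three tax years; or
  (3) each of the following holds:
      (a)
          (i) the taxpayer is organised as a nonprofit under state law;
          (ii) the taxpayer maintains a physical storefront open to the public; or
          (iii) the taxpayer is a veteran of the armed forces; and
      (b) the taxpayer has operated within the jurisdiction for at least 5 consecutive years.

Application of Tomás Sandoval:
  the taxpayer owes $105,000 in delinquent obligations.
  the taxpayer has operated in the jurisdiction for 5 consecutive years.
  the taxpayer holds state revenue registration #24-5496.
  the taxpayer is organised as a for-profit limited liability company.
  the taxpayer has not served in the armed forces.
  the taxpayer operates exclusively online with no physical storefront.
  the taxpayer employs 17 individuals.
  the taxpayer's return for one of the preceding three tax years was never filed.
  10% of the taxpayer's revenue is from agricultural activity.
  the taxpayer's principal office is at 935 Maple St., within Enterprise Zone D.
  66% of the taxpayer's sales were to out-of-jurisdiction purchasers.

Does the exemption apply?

(A) not (in enterprise zone) — not met.
(B) ≤ 13 employees — fails.
(C) ≥80% agricultural — not satisfied.
(i) = F AND F AND F = false.
(ii) state-registered — holds.
(a) = F OR T = true.
(b) no delinquency — fails.
(1) = T AND F = false.
(2) returns current — fails.
(i) nonprofit — not satisfied.
(ii) has storefront — not met.
(iii) veteran — not satisfied.
(a) = F OR F OR F = false.
(b) ≥ 5 yrs in jurisdiction — holds.
(3) = F AND T = false.
Overall: F OR F OR F → false.

No — not exempt.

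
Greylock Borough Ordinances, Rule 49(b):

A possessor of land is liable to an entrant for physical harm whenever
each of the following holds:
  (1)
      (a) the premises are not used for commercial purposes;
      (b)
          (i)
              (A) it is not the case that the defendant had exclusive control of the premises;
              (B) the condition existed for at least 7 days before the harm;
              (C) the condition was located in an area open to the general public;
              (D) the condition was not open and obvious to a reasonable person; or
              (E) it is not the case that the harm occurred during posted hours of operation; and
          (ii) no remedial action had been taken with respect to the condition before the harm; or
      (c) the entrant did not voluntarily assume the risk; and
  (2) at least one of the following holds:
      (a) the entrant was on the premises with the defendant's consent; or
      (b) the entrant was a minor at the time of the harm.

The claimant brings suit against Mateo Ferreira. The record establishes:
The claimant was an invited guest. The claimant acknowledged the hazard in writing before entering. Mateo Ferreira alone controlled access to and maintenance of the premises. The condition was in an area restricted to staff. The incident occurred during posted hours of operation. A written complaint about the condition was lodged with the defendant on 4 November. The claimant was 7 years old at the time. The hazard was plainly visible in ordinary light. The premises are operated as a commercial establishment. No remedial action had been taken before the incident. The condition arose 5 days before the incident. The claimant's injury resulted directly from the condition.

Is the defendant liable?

(a) not (commercial use) — not met.
(A) not (exclusive control) — not satisfied.
(B) condition ≥7 days old — not met.
(C) public area — not satisfied.
(D) not open/obvious — not met.
(E) not (during posted hours) — not met.
(i): F OR F OR F OR F OR F → false.
(ii) no remedial action — satisfied.
(b) = F AND T = false.
(c) no assumed risk — not satisfied.
(1): F OR F OR F → false.
(a) consent to enter — holds.
(b) entrant a minor — met.
(2): T OR T → true.
So Overall is not satisfied (F AND T).

No — not liable.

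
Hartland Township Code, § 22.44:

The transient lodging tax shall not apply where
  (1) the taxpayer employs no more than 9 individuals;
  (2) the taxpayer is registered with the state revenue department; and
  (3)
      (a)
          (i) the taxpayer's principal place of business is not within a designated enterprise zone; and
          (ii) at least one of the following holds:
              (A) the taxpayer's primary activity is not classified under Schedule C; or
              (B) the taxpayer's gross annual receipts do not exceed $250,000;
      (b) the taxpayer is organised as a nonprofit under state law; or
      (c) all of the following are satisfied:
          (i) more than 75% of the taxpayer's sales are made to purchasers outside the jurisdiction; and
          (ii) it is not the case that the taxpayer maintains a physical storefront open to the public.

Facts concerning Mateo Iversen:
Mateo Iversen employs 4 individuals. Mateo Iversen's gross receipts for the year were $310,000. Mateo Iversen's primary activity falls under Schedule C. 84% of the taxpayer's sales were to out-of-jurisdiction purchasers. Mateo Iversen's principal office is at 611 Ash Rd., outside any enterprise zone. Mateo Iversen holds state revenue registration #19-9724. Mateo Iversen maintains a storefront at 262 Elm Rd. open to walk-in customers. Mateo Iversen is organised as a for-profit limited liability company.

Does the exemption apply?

No — not exempt.

(1) ≤ 9 employees — holds.
(2) state-registered — met.
(i) not (in enterprise zone) — holds.
(A) not (Schedule C activity) — not satisfied.
(B) receipts ≤ $250,000 — fails.
So (ii) is not satisfied (F OR F).
(a): T AND F → false.
(b) nonprofit — fails.
(i) >75% out-of-jur. sales — met.
(ii) not (has storefront) — not satisfied.
(c): T AND F → false.
(3) = F OR F OR F = false.
Overall = T AND T AND F = false.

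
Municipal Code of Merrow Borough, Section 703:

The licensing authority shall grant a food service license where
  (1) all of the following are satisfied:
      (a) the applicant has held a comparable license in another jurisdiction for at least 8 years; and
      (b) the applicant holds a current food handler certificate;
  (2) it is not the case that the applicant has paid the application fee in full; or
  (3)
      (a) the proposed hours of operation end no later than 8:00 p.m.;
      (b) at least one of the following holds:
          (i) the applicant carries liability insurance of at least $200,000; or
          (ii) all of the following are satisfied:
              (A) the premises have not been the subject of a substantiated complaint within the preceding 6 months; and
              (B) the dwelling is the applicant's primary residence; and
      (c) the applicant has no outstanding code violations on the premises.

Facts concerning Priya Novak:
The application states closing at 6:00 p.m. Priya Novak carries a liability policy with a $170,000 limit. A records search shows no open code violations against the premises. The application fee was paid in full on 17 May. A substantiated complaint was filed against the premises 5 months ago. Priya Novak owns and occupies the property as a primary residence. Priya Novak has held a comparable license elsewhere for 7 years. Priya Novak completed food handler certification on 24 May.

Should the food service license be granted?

(a) prior license ≥ 8 yr — fails.
(b) food handler cert. — met.
(1): F AND T → false.
(2) not (fee paid) — not satisfied.
(a) closes by 8 p.m. — met.
(i) insurance ≥ $200,000 — fails.
(A) no complaint in 6 mo. — fails.
(B) primary residence — holds.
(ii) = F AND T = false.
(b) = F OR F = false.
(c) no code violations — met.
(3) = T AND F AND T = false.
So Overall is not satisfied (F OR F OR F).

No — denied.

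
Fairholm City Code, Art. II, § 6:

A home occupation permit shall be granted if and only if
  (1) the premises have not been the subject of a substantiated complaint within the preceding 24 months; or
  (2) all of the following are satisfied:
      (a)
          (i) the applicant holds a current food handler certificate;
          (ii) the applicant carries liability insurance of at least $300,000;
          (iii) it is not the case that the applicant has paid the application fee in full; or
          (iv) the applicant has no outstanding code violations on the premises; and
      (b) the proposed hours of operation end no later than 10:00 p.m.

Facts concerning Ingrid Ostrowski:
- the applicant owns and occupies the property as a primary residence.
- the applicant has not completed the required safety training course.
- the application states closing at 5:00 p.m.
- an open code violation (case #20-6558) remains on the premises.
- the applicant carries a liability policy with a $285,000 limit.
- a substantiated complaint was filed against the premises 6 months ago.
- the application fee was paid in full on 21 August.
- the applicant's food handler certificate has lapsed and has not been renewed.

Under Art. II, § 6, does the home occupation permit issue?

No — denied.

(1) no complaint in 24 mo. — fails.
(i) food handler cert. — fails.
(ii) insurance ≥ $300,000 — fails.
(iii) not (fee paid) — fails.
(iv) no code violations — not met.
(a) = F OR F OR F OR F = false.
(b) closes by 10 p.m. — met.
(2) = F AND T = false.
Overall = F OR F = false.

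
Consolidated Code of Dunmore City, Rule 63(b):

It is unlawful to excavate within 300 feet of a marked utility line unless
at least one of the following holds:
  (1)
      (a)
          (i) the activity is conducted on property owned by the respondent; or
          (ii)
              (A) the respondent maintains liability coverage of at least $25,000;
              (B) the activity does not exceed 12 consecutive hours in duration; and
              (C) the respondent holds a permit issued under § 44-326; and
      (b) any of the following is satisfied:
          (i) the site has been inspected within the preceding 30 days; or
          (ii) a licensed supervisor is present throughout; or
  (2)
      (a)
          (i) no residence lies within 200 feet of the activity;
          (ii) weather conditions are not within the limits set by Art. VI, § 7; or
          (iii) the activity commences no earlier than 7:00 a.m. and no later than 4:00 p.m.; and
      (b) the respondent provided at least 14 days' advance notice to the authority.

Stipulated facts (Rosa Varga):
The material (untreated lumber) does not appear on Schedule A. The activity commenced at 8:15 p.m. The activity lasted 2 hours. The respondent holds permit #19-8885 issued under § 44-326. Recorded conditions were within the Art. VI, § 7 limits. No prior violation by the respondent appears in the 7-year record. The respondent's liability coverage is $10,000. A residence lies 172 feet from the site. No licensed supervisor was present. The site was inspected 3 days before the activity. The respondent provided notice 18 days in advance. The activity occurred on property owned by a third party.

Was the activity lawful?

No — unlawful.

(i) own property — not satisfied.
(A) coverage ≥ $25,000 — not satisfied.
(B) ≤ 12 hrs duration — satisfied.
(C) holds permit — holds.
(ii) = F AND T AND T = false.
(a): F OR F → false.
(i) site inspected — satisfied.
(ii) supervisor present — not met.
(b): T OR F → true.
So (1) is not satisfied (F AND T).
(i) no residence in 200 ft — not met.
(ii) not (weather ok) — not met.
(iii) start within hours — not met.
(a) = F OR F OR F = false.
(b) ≥14 days' notice — holds.
So (2) is not satisfied (F AND T).
Overall: F OR F → false.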